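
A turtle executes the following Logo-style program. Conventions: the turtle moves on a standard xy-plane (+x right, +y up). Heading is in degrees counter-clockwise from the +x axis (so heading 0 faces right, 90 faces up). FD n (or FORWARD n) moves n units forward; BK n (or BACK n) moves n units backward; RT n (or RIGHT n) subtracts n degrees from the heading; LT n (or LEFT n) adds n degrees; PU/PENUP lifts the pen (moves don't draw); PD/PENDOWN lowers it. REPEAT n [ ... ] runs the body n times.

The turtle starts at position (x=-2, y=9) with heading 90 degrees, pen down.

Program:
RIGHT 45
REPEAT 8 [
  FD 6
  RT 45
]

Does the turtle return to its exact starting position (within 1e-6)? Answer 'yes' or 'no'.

Answer: yes

Derivation:
Executing turtle program step by step:
Start: pos=(-2,9), heading=90, pen down
RT 45: heading 90 -> 45
REPEAT 8 [
  -- iteration 1/8 --
  FD 6: (-2,9) -> (2.243,13.243) [heading=45, draw]
  RT 45: heading 45 -> 0
  -- iteration 2/8 --
  FD 6: (2.243,13.243) -> (8.243,13.243) [heading=0, draw]
  RT 45: heading 0 -> 315
  -- iteration 3/8 --
  FD 6: (8.243,13.243) -> (12.485,9) [heading=315, draw]
  RT 45: heading 315 -> 270
  -- iteration 4/8 --
  FD 6: (12.485,9) -> (12.485,3) [heading=270, draw]
  RT 45: heading 270 -> 225
  -- iteration 5/8 --
  FD 6: (12.485,3) -> (8.243,-1.243) [heading=225, draw]
  RT 45: heading 225 -> 180
  -- iteration 6/8 --
  FD 6: (8.243,-1.243) -> (2.243,-1.243) [heading=180, draw]
  RT 45: heading 180 -> 135
  -- iteration 7/8 --
  FD 6: (2.243,-1.243) -> (-2,3) [heading=135, draw]
  RT 45: heading 135 -> 90
  -- iteration 8/8 --
  FD 6: (-2,3) -> (-2,9) [heading=90, draw]
  RT 45: heading 90 -> 45
]
Final: pos=(-2,9), heading=45, 8 segment(s) drawn

Start position: (-2, 9)
Final position: (-2, 9)
Distance = 0; < 1e-6 -> CLOSED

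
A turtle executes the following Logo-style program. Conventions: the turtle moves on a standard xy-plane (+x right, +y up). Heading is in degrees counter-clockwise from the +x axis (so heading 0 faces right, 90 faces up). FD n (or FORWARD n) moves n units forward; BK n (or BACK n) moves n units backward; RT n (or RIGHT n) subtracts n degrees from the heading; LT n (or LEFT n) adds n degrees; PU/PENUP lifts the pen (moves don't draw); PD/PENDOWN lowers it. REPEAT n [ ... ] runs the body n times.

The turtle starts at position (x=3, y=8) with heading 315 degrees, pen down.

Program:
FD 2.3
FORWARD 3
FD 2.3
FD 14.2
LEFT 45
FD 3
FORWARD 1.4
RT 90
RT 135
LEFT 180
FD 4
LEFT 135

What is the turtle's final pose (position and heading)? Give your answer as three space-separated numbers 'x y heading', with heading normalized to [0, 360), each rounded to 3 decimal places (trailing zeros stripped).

Answer: 25.643 -10.243 90

Derivation:
Executing turtle program step by step:
Start: pos=(3,8), heading=315, pen down
FD 2.3: (3,8) -> (4.626,6.374) [heading=315, draw]
FD 3: (4.626,6.374) -> (6.748,4.252) [heading=315, draw]
FD 2.3: (6.748,4.252) -> (8.374,2.626) [heading=315, draw]
FD 14.2: (8.374,2.626) -> (18.415,-7.415) [heading=315, draw]
LT 45: heading 315 -> 0
FD 3: (18.415,-7.415) -> (21.415,-7.415) [heading=0, draw]
FD 1.4: (21.415,-7.415) -> (22.815,-7.415) [heading=0, draw]
RT 90: heading 0 -> 270
RT 135: heading 270 -> 135
LT 180: heading 135 -> 315
FD 4: (22.815,-7.415) -> (25.643,-10.243) [heading=315, draw]
LT 135: heading 315 -> 90
Final: pos=(25.643,-10.243), heading=90, 7 segment(s) drawn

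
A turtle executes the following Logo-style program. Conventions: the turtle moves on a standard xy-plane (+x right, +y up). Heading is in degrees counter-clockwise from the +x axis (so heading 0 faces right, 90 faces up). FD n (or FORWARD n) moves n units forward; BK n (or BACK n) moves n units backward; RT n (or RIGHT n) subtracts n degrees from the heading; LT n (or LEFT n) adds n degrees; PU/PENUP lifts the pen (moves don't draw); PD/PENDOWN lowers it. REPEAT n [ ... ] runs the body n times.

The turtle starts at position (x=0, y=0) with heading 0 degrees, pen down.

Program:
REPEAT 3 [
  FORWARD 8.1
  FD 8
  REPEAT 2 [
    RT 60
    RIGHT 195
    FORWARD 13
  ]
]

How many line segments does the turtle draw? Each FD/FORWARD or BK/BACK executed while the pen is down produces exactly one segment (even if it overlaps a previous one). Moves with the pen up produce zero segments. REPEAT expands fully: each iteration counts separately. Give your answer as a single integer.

Answer: 12

Derivation:
Executing turtle program step by step:
Start: pos=(0,0), heading=0, pen down
REPEAT 3 [
  -- iteration 1/3 --
  FD 8.1: (0,0) -> (8.1,0) [heading=0, draw]
  FD 8: (8.1,0) -> (16.1,0) [heading=0, draw]
  REPEAT 2 [
    -- iteration 1/2 --
    RT 60: heading 0 -> 300
    RT 195: heading 300 -> 105
    FD 13: (16.1,0) -> (12.735,12.557) [heading=105, draw]
    -- iteration 2/2 --
    RT 60: heading 105 -> 45
    RT 195: heading 45 -> 210
    FD 13: (12.735,12.557) -> (1.477,6.057) [heading=210, draw]
  ]
  -- iteration 2/3 --
  FD 8.1: (1.477,6.057) -> (-5.538,2.007) [heading=210, draw]
  FD 8: (-5.538,2.007) -> (-12.466,-1.993) [heading=210, draw]
  REPEAT 2 [
    -- iteration 1/2 --
    RT 60: heading 210 -> 150
    RT 195: heading 150 -> 315
    FD 13: (-12.466,-1.993) -> (-3.274,-11.185) [heading=315, draw]
    -- iteration 2/2 --
    RT 60: heading 315 -> 255
    RT 195: heading 255 -> 60
    FD 13: (-3.274,-11.185) -> (3.226,0.073) [heading=60, draw]
  ]
  -- iteration 3/3 --
  FD 8.1: (3.226,0.073) -> (7.276,7.088) [heading=60, draw]
  FD 8: (7.276,7.088) -> (11.276,14.016) [heading=60, draw]
  REPEAT 2 [
    -- iteration 1/2 --
    RT 60: heading 60 -> 0
    RT 195: heading 0 -> 165
    FD 13: (11.276,14.016) -> (-1.281,17.381) [heading=165, draw]
    -- iteration 2/2 --
    RT 60: heading 165 -> 105
    RT 195: heading 105 -> 270
    FD 13: (-1.281,17.381) -> (-1.281,4.381) [heading=270, draw]
  ]
]
Final: pos=(-1.281,4.381), heading=270, 12 segment(s) drawn
Segments drawn: 12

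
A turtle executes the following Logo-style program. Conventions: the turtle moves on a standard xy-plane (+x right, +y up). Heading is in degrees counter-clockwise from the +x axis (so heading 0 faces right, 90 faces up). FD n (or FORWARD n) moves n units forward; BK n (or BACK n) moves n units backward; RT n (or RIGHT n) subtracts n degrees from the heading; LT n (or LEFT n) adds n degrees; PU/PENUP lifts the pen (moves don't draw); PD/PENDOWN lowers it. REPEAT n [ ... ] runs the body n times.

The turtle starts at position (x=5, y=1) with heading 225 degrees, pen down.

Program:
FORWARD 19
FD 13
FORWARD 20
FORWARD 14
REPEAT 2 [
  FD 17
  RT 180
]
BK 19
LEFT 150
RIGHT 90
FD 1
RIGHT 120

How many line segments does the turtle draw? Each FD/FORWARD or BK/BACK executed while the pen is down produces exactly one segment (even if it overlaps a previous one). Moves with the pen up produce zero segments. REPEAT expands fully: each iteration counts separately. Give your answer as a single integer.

Executing turtle program step by step:
Start: pos=(5,1), heading=225, pen down
FD 19: (5,1) -> (-8.435,-12.435) [heading=225, draw]
FD 13: (-8.435,-12.435) -> (-17.627,-21.627) [heading=225, draw]
FD 20: (-17.627,-21.627) -> (-31.77,-35.77) [heading=225, draw]
FD 14: (-31.77,-35.77) -> (-41.669,-45.669) [heading=225, draw]
REPEAT 2 [
  -- iteration 1/2 --
  FD 17: (-41.669,-45.669) -> (-53.69,-57.69) [heading=225, draw]
  RT 180: heading 225 -> 45
  -- iteration 2/2 --
  FD 17: (-53.69,-57.69) -> (-41.669,-45.669) [heading=45, draw]
  RT 180: heading 45 -> 225
]
BK 19: (-41.669,-45.669) -> (-28.234,-32.234) [heading=225, draw]
LT 150: heading 225 -> 15
RT 90: heading 15 -> 285
FD 1: (-28.234,-32.234) -> (-27.975,-33.2) [heading=285, draw]
RT 120: heading 285 -> 165
Final: pos=(-27.975,-33.2), heading=165, 8 segment(s) drawn
Segments drawn: 8

Answer: 8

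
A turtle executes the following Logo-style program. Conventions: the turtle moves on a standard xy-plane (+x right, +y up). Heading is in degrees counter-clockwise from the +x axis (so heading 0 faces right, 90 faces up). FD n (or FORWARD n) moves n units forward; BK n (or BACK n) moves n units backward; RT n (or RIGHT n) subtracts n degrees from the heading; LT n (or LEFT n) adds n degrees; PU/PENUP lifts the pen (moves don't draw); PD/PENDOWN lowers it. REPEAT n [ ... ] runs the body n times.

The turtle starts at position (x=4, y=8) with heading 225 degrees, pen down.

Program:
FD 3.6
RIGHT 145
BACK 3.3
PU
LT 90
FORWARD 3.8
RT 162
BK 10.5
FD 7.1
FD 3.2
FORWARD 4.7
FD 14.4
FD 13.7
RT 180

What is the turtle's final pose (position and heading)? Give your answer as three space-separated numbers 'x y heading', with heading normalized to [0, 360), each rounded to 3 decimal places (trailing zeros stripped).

Answer: 29.422 7.401 188

Derivation:
Executing turtle program step by step:
Start: pos=(4,8), heading=225, pen down
FD 3.6: (4,8) -> (1.454,5.454) [heading=225, draw]
RT 145: heading 225 -> 80
BK 3.3: (1.454,5.454) -> (0.881,2.205) [heading=80, draw]
PU: pen up
LT 90: heading 80 -> 170
FD 3.8: (0.881,2.205) -> (-2.861,2.864) [heading=170, move]
RT 162: heading 170 -> 8
BK 10.5: (-2.861,2.864) -> (-13.259,1.403) [heading=8, move]
FD 7.1: (-13.259,1.403) -> (-6.228,2.391) [heading=8, move]
FD 3.2: (-6.228,2.391) -> (-3.059,2.837) [heading=8, move]
FD 4.7: (-3.059,2.837) -> (1.595,3.491) [heading=8, move]
FD 14.4: (1.595,3.491) -> (15.855,5.495) [heading=8, move]
FD 13.7: (15.855,5.495) -> (29.422,7.401) [heading=8, move]
RT 180: heading 8 -> 188
Final: pos=(29.422,7.401), heading=188, 2 segment(s) drawn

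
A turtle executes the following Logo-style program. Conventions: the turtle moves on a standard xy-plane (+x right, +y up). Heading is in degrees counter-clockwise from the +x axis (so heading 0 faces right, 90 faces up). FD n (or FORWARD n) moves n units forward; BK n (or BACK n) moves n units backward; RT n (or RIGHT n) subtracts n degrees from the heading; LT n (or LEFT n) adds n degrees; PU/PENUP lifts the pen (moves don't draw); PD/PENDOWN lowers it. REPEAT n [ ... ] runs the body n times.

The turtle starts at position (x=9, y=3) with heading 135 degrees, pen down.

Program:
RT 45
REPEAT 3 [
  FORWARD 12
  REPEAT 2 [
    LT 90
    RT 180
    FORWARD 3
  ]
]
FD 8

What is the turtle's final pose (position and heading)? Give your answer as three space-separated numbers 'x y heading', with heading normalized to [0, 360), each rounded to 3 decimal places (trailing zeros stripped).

Answer: 12 4 270

Derivation:
Executing turtle program step by step:
Start: pos=(9,3), heading=135, pen down
RT 45: heading 135 -> 90
REPEAT 3 [
  -- iteration 1/3 --
  FD 12: (9,3) -> (9,15) [heading=90, draw]
  REPEAT 2 [
    -- iteration 1/2 --
    LT 90: heading 90 -> 180
    RT 180: heading 180 -> 0
    FD 3: (9,15) -> (12,15) [heading=0, draw]
    -- iteration 2/2 --
    LT 90: heading 0 -> 90
    RT 180: heading 90 -> 270
    FD 3: (12,15) -> (12,12) [heading=270, draw]
  ]
  -- iteration 2/3 --
  FD 12: (12,12) -> (12,0) [heading=270, draw]
  REPEAT 2 [
    -- iteration 1/2 --
    LT 90: heading 270 -> 0
    RT 180: heading 0 -> 180
    FD 3: (12,0) -> (9,0) [heading=180, draw]
    -- iteration 2/2 --
    LT 90: heading 180 -> 270
    RT 180: heading 270 -> 90
    FD 3: (9,0) -> (9,3) [heading=90, draw]
  ]
  -- iteration 3/3 --
  FD 12: (9,3) -> (9,15) [heading=90, draw]
  REPEAT 2 [
    -- iteration 1/2 --
    LT 90: heading 90 -> 180
    RT 180: heading 180 -> 0
    FD 3: (9,15) -> (12,15) [heading=0, draw]
    -- iteration 2/2 --
    LT 90: heading 0 -> 90
    RT 180: heading 90 -> 270
    FD 3: (12,15) -> (12,12) [heading=270, draw]
  ]
]
FD 8: (12,12) -> (12,4) [heading=270, draw]
Final: pos=(12,4), heading=270, 10 segment(s) drawn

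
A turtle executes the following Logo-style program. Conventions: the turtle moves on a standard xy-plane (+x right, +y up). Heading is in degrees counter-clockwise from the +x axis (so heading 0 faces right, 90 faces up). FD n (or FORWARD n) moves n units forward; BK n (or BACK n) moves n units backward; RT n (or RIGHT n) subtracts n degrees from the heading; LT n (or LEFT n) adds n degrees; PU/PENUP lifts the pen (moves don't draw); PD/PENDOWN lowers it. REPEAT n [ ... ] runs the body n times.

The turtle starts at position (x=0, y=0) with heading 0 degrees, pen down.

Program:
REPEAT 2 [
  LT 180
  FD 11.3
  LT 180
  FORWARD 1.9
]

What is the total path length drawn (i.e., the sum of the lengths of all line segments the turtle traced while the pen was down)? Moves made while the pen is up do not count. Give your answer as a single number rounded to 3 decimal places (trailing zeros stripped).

Executing turtle program step by step:
Start: pos=(0,0), heading=0, pen down
REPEAT 2 [
  -- iteration 1/2 --
  LT 180: heading 0 -> 180
  FD 11.3: (0,0) -> (-11.3,0) [heading=180, draw]
  LT 180: heading 180 -> 0
  FD 1.9: (-11.3,0) -> (-9.4,0) [heading=0, draw]
  -- iteration 2/2 --
  LT 180: heading 0 -> 180
  FD 11.3: (-9.4,0) -> (-20.7,0) [heading=180, draw]
  LT 180: heading 180 -> 0
  FD 1.9: (-20.7,0) -> (-18.8,0) [heading=0, draw]
]
Final: pos=(-18.8,0), heading=0, 4 segment(s) drawn

Segment lengths:
  seg 1: (0,0) -> (-11.3,0), length = 11.3
  seg 2: (-11.3,0) -> (-9.4,0), length = 1.9
  seg 3: (-9.4,0) -> (-20.7,0), length = 11.3
  seg 4: (-20.7,0) -> (-18.8,0), length = 1.9
Total = 26.4

Answer: 26.4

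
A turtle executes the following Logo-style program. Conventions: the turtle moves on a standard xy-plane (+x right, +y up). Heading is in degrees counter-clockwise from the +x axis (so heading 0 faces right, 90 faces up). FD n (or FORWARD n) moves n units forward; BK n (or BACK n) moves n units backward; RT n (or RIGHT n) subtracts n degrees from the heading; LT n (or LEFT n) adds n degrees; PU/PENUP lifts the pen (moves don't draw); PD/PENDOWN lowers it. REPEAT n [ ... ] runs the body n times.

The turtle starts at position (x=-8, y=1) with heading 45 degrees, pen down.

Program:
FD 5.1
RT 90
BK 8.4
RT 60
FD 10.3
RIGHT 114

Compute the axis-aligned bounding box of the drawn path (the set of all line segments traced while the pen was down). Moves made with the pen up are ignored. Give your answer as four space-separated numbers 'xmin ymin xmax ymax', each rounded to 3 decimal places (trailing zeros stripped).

Answer: -12.999 0.597 -4.394 10.546

Derivation:
Executing turtle program step by step:
Start: pos=(-8,1), heading=45, pen down
FD 5.1: (-8,1) -> (-4.394,4.606) [heading=45, draw]
RT 90: heading 45 -> 315
BK 8.4: (-4.394,4.606) -> (-10.333,10.546) [heading=315, draw]
RT 60: heading 315 -> 255
FD 10.3: (-10.333,10.546) -> (-12.999,0.597) [heading=255, draw]
RT 114: heading 255 -> 141
Final: pos=(-12.999,0.597), heading=141, 3 segment(s) drawn

Segment endpoints: x in {-12.999, -10.333, -8, -4.394}, y in {0.597, 1, 4.606, 10.546}
xmin=-12.999, ymin=0.597, xmax=-4.394, ymax=10.546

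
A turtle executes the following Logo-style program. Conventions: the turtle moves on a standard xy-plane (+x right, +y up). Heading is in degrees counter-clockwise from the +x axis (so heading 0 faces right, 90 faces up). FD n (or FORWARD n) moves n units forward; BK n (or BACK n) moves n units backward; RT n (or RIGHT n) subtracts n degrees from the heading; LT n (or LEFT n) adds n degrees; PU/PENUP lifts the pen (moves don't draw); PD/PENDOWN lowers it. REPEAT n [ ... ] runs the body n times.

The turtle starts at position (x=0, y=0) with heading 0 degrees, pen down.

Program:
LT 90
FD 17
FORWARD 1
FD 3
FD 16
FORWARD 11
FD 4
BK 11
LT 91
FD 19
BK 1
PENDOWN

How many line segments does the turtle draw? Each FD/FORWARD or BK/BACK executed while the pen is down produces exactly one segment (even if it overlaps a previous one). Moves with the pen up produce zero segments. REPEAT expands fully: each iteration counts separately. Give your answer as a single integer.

Answer: 9

Derivation:
Executing turtle program step by step:
Start: pos=(0,0), heading=0, pen down
LT 90: heading 0 -> 90
FD 17: (0,0) -> (0,17) [heading=90, draw]
FD 1: (0,17) -> (0,18) [heading=90, draw]
FD 3: (0,18) -> (0,21) [heading=90, draw]
FD 16: (0,21) -> (0,37) [heading=90, draw]
FD 11: (0,37) -> (0,48) [heading=90, draw]
FD 4: (0,48) -> (0,52) [heading=90, draw]
BK 11: (0,52) -> (0,41) [heading=90, draw]
LT 91: heading 90 -> 181
FD 19: (0,41) -> (-18.997,40.668) [heading=181, draw]
BK 1: (-18.997,40.668) -> (-17.997,40.686) [heading=181, draw]
PD: pen down
Final: pos=(-17.997,40.686), heading=181, 9 segment(s) drawn
Segments drawn: 9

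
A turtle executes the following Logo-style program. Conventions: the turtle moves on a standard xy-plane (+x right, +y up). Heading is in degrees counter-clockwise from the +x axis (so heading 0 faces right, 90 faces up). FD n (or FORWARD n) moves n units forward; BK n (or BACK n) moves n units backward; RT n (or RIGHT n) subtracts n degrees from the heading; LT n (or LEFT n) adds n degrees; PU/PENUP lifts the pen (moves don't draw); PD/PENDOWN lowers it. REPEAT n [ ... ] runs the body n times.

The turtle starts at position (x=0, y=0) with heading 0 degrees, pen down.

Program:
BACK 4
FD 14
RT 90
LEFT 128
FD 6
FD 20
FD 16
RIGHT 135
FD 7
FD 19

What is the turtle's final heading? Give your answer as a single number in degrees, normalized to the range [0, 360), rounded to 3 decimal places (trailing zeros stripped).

Executing turtle program step by step:
Start: pos=(0,0), heading=0, pen down
BK 4: (0,0) -> (-4,0) [heading=0, draw]
FD 14: (-4,0) -> (10,0) [heading=0, draw]
RT 90: heading 0 -> 270
LT 128: heading 270 -> 38
FD 6: (10,0) -> (14.728,3.694) [heading=38, draw]
FD 20: (14.728,3.694) -> (30.488,16.007) [heading=38, draw]
FD 16: (30.488,16.007) -> (43.096,25.858) [heading=38, draw]
RT 135: heading 38 -> 263
FD 7: (43.096,25.858) -> (42.243,18.91) [heading=263, draw]
FD 19: (42.243,18.91) -> (39.928,0.052) [heading=263, draw]
Final: pos=(39.928,0.052), heading=263, 7 segment(s) drawn

Answer: 263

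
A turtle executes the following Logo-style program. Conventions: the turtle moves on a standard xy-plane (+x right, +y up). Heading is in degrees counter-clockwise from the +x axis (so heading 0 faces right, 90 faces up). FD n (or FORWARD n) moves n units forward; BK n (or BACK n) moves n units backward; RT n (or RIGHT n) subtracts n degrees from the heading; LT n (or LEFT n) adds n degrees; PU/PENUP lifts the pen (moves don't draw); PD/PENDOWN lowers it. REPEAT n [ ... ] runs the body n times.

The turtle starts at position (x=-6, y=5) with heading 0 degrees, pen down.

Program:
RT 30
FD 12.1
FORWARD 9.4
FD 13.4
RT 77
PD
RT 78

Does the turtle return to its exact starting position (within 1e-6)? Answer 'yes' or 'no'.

Answer: no

Derivation:
Executing turtle program step by step:
Start: pos=(-6,5), heading=0, pen down
RT 30: heading 0 -> 330
FD 12.1: (-6,5) -> (4.479,-1.05) [heading=330, draw]
FD 9.4: (4.479,-1.05) -> (12.62,-5.75) [heading=330, draw]
FD 13.4: (12.62,-5.75) -> (24.224,-12.45) [heading=330, draw]
RT 77: heading 330 -> 253
PD: pen down
RT 78: heading 253 -> 175
Final: pos=(24.224,-12.45), heading=175, 3 segment(s) drawn

Start position: (-6, 5)
Final position: (24.224, -12.45)
Distance = 34.9; >= 1e-6 -> NOT closed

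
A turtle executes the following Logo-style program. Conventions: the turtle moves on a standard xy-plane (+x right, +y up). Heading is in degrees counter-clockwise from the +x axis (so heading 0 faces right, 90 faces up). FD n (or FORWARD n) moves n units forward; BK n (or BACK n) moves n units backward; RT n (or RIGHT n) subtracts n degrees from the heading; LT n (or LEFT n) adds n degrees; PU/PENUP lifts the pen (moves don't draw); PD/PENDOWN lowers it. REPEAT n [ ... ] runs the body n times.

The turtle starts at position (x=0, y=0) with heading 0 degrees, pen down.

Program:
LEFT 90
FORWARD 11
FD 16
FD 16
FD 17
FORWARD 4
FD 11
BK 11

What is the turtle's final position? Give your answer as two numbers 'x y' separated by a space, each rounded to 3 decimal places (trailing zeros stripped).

Executing turtle program step by step:
Start: pos=(0,0), heading=0, pen down
LT 90: heading 0 -> 90
FD 11: (0,0) -> (0,11) [heading=90, draw]
FD 16: (0,11) -> (0,27) [heading=90, draw]
FD 16: (0,27) -> (0,43) [heading=90, draw]
FD 17: (0,43) -> (0,60) [heading=90, draw]
FD 4: (0,60) -> (0,64) [heading=90, draw]
FD 11: (0,64) -> (0,75) [heading=90, draw]
BK 11: (0,75) -> (0,64) [heading=90, draw]
Final: pos=(0,64), heading=90, 7 segment(s) drawn

Answer: 0 64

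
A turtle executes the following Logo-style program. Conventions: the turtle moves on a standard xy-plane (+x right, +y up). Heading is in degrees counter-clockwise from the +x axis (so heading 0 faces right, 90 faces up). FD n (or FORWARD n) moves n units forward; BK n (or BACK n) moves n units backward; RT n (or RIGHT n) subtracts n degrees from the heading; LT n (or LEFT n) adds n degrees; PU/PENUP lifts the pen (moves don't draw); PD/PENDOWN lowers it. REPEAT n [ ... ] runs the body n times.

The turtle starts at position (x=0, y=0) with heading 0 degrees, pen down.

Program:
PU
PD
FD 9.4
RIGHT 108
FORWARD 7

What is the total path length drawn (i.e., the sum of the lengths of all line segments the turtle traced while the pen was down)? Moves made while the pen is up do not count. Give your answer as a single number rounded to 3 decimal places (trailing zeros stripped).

Executing turtle program step by step:
Start: pos=(0,0), heading=0, pen down
PU: pen up
PD: pen down
FD 9.4: (0,0) -> (9.4,0) [heading=0, draw]
RT 108: heading 0 -> 252
FD 7: (9.4,0) -> (7.237,-6.657) [heading=252, draw]
Final: pos=(7.237,-6.657), heading=252, 2 segment(s) drawn

Segment lengths:
  seg 1: (0,0) -> (9.4,0), length = 9.4
  seg 2: (9.4,0) -> (7.237,-6.657), length = 7
Total = 16.4

Answer: 16.4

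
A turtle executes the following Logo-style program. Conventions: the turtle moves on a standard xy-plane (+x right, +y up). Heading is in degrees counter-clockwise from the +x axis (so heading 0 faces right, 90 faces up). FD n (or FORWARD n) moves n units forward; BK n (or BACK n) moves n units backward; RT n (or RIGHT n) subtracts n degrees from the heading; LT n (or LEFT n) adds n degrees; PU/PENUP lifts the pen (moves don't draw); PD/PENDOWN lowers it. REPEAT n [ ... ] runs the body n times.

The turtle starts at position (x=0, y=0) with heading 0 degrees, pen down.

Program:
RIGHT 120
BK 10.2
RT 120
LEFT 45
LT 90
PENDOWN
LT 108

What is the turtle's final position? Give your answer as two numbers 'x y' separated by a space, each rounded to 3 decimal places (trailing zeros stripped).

Answer: 5.1 8.833

Derivation:
Executing turtle program step by step:
Start: pos=(0,0), heading=0, pen down
RT 120: heading 0 -> 240
BK 10.2: (0,0) -> (5.1,8.833) [heading=240, draw]
RT 120: heading 240 -> 120
LT 45: heading 120 -> 165
LT 90: heading 165 -> 255
PD: pen down
LT 108: heading 255 -> 3
Final: pos=(5.1,8.833), heading=3, 1 segment(s) drawn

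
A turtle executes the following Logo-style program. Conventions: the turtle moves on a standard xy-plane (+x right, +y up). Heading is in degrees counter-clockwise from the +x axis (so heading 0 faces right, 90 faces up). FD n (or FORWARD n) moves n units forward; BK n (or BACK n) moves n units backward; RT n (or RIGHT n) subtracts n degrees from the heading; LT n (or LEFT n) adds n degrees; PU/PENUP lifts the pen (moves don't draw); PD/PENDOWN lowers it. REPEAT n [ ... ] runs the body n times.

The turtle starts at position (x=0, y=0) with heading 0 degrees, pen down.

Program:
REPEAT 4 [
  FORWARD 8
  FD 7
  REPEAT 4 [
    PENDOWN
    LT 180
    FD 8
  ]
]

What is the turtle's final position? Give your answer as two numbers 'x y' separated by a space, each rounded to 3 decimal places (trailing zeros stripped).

Executing turtle program step by step:
Start: pos=(0,0), heading=0, pen down
REPEAT 4 [
  -- iteration 1/4 --
  FD 8: (0,0) -> (8,0) [heading=0, draw]
  FD 7: (8,0) -> (15,0) [heading=0, draw]
  REPEAT 4 [
    -- iteration 1/4 --
    PD: pen down
    LT 180: heading 0 -> 180
    FD 8: (15,0) -> (7,0) [heading=180, draw]
    -- iteration 2/4 --
    PD: pen down
    LT 180: heading 180 -> 0
    FD 8: (7,0) -> (15,0) [heading=0, draw]
    -- iteration 3/4 --
    PD: pen down
    LT 180: heading 0 -> 180
    FD 8: (15,0) -> (7,0) [heading=180, draw]
    -- iteration 4/4 --
    PD: pen down
    LT 180: heading 180 -> 0
    FD 8: (7,0) -> (15,0) [heading=0, draw]
  ]
  -- iteration 2/4 --
  FD 8: (15,0) -> (23,0) [heading=0, draw]
  FD 7: (23,0) -> (30,0) [heading=0, draw]
  REPEAT 4 [
    -- iteration 1/4 --
    PD: pen down
    LT 180: heading 0 -> 180
    FD 8: (30,0) -> (22,0) [heading=180, draw]
    -- iteration 2/4 --
    PD: pen down
    LT 180: heading 180 -> 0
    FD 8: (22,0) -> (30,0) [heading=0, draw]
    -- iteration 3/4 --
    PD: pen down
    LT 180: heading 0 -> 180
    FD 8: (30,0) -> (22,0) [heading=180, draw]
    -- iteration 4/4 --
    PD: pen down
    LT 180: heading 180 -> 0
    FD 8: (22,0) -> (30,0) [heading=0, draw]
  ]
  -- iteration 3/4 --
  FD 8: (30,0) -> (38,0) [heading=0, draw]
  FD 7: (38,0) -> (45,0) [heading=0, draw]
  REPEAT 4 [
    -- iteration 1/4 --
    PD: pen down
    LT 180: heading 0 -> 180
    FD 8: (45,0) -> (37,0) [heading=180, draw]
    -- iteration 2/4 --
    PD: pen down
    LT 180: heading 180 -> 0
    FD 8: (37,0) -> (45,0) [heading=0, draw]
    -- iteration 3/4 --
    PD: pen down
    LT 180: heading 0 -> 180
    FD 8: (45,0) -> (37,0) [heading=180, draw]
    -- iteration 4/4 --
    PD: pen down
    LT 180: heading 180 -> 0
    FD 8: (37,0) -> (45,0) [heading=0, draw]
  ]
  -- iteration 4/4 --
  FD 8: (45,0) -> (53,0) [heading=0, draw]
  FD 7: (53,0) -> (60,0) [heading=0, draw]
  REPEAT 4 [
    -- iteration 1/4 --
    PD: pen down
    LT 180: heading 0 -> 180
    FD 8: (60,0) -> (52,0) [heading=180, draw]
    -- iteration 2/4 --
    PD: pen down
    LT 180: heading 180 -> 0
    FD 8: (52,0) -> (60,0) [heading=0, draw]
    -- iteration 3/4 --
    PD: pen down
    LT 180: heading 0 -> 180
    FD 8: (60,0) -> (52,0) [heading=180, draw]
    -- iteration 4/4 --
    PD: pen down
    LT 180: heading 180 -> 0
    FD 8: (52,0) -> (60,0) [heading=0, draw]
  ]
]
Final: pos=(60,0), heading=0, 24 segment(s) drawn

Answer: 60 0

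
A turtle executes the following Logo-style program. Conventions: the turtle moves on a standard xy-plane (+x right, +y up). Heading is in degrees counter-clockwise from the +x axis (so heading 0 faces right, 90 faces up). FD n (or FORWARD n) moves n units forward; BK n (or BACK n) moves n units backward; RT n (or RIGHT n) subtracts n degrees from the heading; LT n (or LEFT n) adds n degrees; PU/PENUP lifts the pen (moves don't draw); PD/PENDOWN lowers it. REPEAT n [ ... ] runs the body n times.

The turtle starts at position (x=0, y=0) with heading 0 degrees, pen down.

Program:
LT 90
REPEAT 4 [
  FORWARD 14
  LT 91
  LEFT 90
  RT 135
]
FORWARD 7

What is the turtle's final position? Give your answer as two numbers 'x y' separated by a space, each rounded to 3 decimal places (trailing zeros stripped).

Answer: -32.942 5.85

Derivation:
Executing turtle program step by step:
Start: pos=(0,0), heading=0, pen down
LT 90: heading 0 -> 90
REPEAT 4 [
  -- iteration 1/4 --
  FD 14: (0,0) -> (0,14) [heading=90, draw]
  LT 91: heading 90 -> 181
  LT 90: heading 181 -> 271
  RT 135: heading 271 -> 136
  -- iteration 2/4 --
  FD 14: (0,14) -> (-10.071,23.725) [heading=136, draw]
  LT 91: heading 136 -> 227
  LT 90: heading 227 -> 317
  RT 135: heading 317 -> 182
  -- iteration 3/4 --
  FD 14: (-10.071,23.725) -> (-24.062,23.237) [heading=182, draw]
  LT 91: heading 182 -> 273
  LT 90: heading 273 -> 3
  RT 135: heading 3 -> 228
  -- iteration 4/4 --
  FD 14: (-24.062,23.237) -> (-33.43,12.833) [heading=228, draw]
  LT 91: heading 228 -> 319
  LT 90: heading 319 -> 49
  RT 135: heading 49 -> 274
]
FD 7: (-33.43,12.833) -> (-32.942,5.85) [heading=274, draw]
Final: pos=(-32.942,5.85), heading=274, 5 segment(s) drawn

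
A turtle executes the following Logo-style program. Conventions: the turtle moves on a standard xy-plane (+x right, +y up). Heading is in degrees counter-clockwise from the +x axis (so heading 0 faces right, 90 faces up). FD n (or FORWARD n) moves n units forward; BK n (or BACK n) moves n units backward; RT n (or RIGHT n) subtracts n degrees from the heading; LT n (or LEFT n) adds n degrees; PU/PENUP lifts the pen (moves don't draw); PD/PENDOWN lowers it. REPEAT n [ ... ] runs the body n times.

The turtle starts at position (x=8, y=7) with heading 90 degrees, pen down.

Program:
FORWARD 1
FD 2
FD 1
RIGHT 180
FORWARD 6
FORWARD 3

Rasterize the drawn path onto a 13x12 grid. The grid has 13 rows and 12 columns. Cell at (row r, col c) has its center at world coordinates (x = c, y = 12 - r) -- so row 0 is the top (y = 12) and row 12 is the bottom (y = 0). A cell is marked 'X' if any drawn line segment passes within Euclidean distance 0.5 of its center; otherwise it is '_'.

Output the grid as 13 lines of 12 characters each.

Answer: ____________
________X___
________X___
________X___
________X___
________X___
________X___
________X___
________X___
________X___
________X___
____________
____________

Derivation:
Segment 0: (8,7) -> (8,8)
Segment 1: (8,8) -> (8,10)
Segment 2: (8,10) -> (8,11)
Segment 3: (8,11) -> (8,5)
Segment 4: (8,5) -> (8,2)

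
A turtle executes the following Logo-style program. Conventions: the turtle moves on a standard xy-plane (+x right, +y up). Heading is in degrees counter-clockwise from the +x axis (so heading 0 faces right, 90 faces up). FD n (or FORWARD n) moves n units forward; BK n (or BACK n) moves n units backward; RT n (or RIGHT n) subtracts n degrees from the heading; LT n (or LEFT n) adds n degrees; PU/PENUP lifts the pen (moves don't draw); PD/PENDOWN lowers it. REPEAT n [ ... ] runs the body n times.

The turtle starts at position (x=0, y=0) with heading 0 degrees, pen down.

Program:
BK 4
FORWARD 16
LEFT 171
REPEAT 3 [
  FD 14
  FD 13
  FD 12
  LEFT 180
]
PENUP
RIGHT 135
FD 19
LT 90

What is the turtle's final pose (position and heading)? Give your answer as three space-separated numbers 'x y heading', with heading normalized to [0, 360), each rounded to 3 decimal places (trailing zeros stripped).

Executing turtle program step by step:
Start: pos=(0,0), heading=0, pen down
BK 4: (0,0) -> (-4,0) [heading=0, draw]
FD 16: (-4,0) -> (12,0) [heading=0, draw]
LT 171: heading 0 -> 171
REPEAT 3 [
  -- iteration 1/3 --
  FD 14: (12,0) -> (-1.828,2.19) [heading=171, draw]
  FD 13: (-1.828,2.19) -> (-14.668,4.224) [heading=171, draw]
  FD 12: (-14.668,4.224) -> (-26.52,6.101) [heading=171, draw]
  LT 180: heading 171 -> 351
  -- iteration 2/3 --
  FD 14: (-26.52,6.101) -> (-12.692,3.911) [heading=351, draw]
  FD 13: (-12.692,3.911) -> (0.148,1.877) [heading=351, draw]
  FD 12: (0.148,1.877) -> (12,0) [heading=351, draw]
  LT 180: heading 351 -> 171
  -- iteration 3/3 --
  FD 14: (12,0) -> (-1.828,2.19) [heading=171, draw]
  FD 13: (-1.828,2.19) -> (-14.668,4.224) [heading=171, draw]
  FD 12: (-14.668,4.224) -> (-26.52,6.101) [heading=171, draw]
  LT 180: heading 171 -> 351
]
PU: pen up
RT 135: heading 351 -> 216
FD 19: (-26.52,6.101) -> (-41.891,-5.067) [heading=216, move]
LT 90: heading 216 -> 306
Final: pos=(-41.891,-5.067), heading=306, 11 segment(s) drawn

Answer: -41.891 -5.067 306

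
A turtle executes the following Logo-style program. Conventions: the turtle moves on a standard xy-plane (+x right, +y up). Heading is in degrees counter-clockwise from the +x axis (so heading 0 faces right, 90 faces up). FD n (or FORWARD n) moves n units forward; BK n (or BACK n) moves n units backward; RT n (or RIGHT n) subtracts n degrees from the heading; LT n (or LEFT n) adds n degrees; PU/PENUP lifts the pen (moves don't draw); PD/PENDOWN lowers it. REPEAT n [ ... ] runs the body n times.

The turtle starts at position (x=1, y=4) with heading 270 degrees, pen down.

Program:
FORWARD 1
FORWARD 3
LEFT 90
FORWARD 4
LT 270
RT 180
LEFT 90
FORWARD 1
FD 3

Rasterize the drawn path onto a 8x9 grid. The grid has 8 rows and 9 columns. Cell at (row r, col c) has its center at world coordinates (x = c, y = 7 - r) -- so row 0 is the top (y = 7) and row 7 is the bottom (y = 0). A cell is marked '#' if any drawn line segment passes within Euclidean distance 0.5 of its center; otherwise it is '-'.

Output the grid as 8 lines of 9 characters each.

Segment 0: (1,4) -> (1,3)
Segment 1: (1,3) -> (1,0)
Segment 2: (1,0) -> (5,-0)
Segment 3: (5,-0) -> (4,-0)
Segment 4: (4,-0) -> (1,0)

Answer: ---------
---------
---------
-#-------
-#-------
-#-------
-#-------
-#####---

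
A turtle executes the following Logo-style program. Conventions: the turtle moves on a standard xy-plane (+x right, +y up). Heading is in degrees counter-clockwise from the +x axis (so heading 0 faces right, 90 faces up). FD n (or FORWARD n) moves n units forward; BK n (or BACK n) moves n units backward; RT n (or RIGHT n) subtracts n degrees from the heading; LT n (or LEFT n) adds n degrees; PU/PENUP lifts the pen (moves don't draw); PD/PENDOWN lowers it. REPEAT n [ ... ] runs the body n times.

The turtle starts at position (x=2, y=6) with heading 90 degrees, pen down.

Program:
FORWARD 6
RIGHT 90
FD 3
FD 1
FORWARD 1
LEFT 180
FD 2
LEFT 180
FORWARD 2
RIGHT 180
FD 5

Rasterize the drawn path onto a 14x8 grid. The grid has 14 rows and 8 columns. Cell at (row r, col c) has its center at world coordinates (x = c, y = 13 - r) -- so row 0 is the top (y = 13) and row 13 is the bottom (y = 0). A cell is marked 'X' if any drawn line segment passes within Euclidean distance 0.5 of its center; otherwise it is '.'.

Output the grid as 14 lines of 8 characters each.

Segment 0: (2,6) -> (2,12)
Segment 1: (2,12) -> (5,12)
Segment 2: (5,12) -> (6,12)
Segment 3: (6,12) -> (7,12)
Segment 4: (7,12) -> (5,12)
Segment 5: (5,12) -> (7,12)
Segment 6: (7,12) -> (2,12)

Answer: ........
..XXXXXX
..X.....
..X.....
..X.....
..X.....
..X.....
..X.....
........
........
........
........
........
........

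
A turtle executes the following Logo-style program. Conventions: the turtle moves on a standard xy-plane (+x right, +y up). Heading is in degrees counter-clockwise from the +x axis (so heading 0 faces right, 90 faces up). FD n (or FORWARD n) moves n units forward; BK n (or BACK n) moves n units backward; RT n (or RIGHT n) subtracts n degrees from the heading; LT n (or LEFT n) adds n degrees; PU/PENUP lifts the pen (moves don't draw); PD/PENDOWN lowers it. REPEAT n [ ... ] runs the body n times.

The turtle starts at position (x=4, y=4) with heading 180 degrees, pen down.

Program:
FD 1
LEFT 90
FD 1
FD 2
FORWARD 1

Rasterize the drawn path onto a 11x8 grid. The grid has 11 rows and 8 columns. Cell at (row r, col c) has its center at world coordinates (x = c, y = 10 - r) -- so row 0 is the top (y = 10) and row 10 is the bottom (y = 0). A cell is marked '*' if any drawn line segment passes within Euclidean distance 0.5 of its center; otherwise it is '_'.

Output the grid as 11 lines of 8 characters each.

Segment 0: (4,4) -> (3,4)
Segment 1: (3,4) -> (3,3)
Segment 2: (3,3) -> (3,1)
Segment 3: (3,1) -> (3,0)

Answer: ________
________
________
________
________
________
___**___
___*____
___*____
___*____
___*____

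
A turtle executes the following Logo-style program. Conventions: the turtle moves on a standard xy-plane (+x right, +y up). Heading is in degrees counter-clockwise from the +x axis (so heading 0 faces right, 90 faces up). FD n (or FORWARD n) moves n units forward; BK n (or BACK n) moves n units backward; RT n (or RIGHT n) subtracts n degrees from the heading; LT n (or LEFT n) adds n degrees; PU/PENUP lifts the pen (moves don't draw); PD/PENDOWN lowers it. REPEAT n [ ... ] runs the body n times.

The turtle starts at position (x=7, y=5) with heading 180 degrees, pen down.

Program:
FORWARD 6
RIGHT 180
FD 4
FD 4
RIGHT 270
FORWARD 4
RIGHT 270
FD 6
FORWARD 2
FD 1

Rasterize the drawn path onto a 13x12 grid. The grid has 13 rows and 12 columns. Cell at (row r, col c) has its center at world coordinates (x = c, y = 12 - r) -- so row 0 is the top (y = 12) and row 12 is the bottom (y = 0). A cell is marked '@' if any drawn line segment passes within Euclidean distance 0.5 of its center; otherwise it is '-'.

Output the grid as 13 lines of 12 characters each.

Segment 0: (7,5) -> (1,5)
Segment 1: (1,5) -> (5,5)
Segment 2: (5,5) -> (9,5)
Segment 3: (9,5) -> (9,9)
Segment 4: (9,9) -> (3,9)
Segment 5: (3,9) -> (1,9)
Segment 6: (1,9) -> (0,9)

Answer: ------------
------------
------------
@@@@@@@@@@--
---------@--
---------@--
---------@--
-@@@@@@@@@--
------------
------------
------------
------------
------------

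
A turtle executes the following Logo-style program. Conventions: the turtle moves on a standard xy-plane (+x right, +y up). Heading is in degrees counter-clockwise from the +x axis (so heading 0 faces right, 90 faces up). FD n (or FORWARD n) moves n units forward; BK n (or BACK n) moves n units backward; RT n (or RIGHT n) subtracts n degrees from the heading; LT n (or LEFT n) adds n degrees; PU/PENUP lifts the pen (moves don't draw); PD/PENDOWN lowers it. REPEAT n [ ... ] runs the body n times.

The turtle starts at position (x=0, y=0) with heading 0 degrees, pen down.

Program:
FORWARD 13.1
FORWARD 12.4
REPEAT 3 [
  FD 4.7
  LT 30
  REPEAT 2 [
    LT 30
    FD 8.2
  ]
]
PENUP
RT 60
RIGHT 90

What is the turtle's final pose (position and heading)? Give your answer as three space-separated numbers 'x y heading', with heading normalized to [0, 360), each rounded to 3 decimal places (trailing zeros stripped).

Answer: 10.199 8.8 120

Derivation:
Executing turtle program step by step:
Start: pos=(0,0), heading=0, pen down
FD 13.1: (0,0) -> (13.1,0) [heading=0, draw]
FD 12.4: (13.1,0) -> (25.5,0) [heading=0, draw]
REPEAT 3 [
  -- iteration 1/3 --
  FD 4.7: (25.5,0) -> (30.2,0) [heading=0, draw]
  LT 30: heading 0 -> 30
  REPEAT 2 [
    -- iteration 1/2 --
    LT 30: heading 30 -> 60
    FD 8.2: (30.2,0) -> (34.3,7.101) [heading=60, draw]
    -- iteration 2/2 --
    LT 30: heading 60 -> 90
    FD 8.2: (34.3,7.101) -> (34.3,15.301) [heading=90, draw]
  ]
  -- iteration 2/3 --
  FD 4.7: (34.3,15.301) -> (34.3,20.001) [heading=90, draw]
  LT 30: heading 90 -> 120
  REPEAT 2 [
    -- iteration 1/2 --
    LT 30: heading 120 -> 150
    FD 8.2: (34.3,20.001) -> (27.199,24.101) [heading=150, draw]
    -- iteration 2/2 --
    LT 30: heading 150 -> 180
    FD 8.2: (27.199,24.101) -> (18.999,24.101) [heading=180, draw]
  ]
  -- iteration 3/3 --
  FD 4.7: (18.999,24.101) -> (14.299,24.101) [heading=180, draw]
  LT 30: heading 180 -> 210
  REPEAT 2 [
    -- iteration 1/2 --
    LT 30: heading 210 -> 240
    FD 8.2: (14.299,24.101) -> (10.199,17) [heading=240, draw]
    -- iteration 2/2 --
    LT 30: heading 240 -> 270
    FD 8.2: (10.199,17) -> (10.199,8.8) [heading=270, draw]
  ]
]
PU: pen up
RT 60: heading 270 -> 210
RT 90: heading 210 -> 120
Final: pos=(10.199,8.8), heading=120, 11 segment(s) drawn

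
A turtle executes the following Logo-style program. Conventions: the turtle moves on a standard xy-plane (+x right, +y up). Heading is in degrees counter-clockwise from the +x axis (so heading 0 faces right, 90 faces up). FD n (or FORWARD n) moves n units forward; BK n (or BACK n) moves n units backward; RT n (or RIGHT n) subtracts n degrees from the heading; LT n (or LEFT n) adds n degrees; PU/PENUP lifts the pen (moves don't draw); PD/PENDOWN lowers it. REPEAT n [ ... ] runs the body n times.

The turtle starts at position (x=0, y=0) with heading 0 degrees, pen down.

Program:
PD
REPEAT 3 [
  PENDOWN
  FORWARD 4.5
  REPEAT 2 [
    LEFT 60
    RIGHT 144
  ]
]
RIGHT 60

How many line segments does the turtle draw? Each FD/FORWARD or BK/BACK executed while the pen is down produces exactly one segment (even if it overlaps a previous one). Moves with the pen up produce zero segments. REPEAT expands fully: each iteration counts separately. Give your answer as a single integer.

Executing turtle program step by step:
Start: pos=(0,0), heading=0, pen down
PD: pen down
REPEAT 3 [
  -- iteration 1/3 --
  PD: pen down
  FD 4.5: (0,0) -> (4.5,0) [heading=0, draw]
  REPEAT 2 [
    -- iteration 1/2 --
    LT 60: heading 0 -> 60
    RT 144: heading 60 -> 276
    -- iteration 2/2 --
    LT 60: heading 276 -> 336
    RT 144: heading 336 -> 192
  ]
  -- iteration 2/3 --
  PD: pen down
  FD 4.5: (4.5,0) -> (0.098,-0.936) [heading=192, draw]
  REPEAT 2 [
    -- iteration 1/2 --
    LT 60: heading 192 -> 252
    RT 144: heading 252 -> 108
    -- iteration 2/2 --
    LT 60: heading 108 -> 168
    RT 144: heading 168 -> 24
  ]
  -- iteration 3/3 --
  PD: pen down
  FD 4.5: (0.098,-0.936) -> (4.209,0.895) [heading=24, draw]
  REPEAT 2 [
    -- iteration 1/2 --
    LT 60: heading 24 -> 84
    RT 144: heading 84 -> 300
    -- iteration 2/2 --
    LT 60: heading 300 -> 0
    RT 144: heading 0 -> 216
  ]
]
RT 60: heading 216 -> 156
Final: pos=(4.209,0.895), heading=156, 3 segment(s) drawn
Segments drawn: 3

Answer: 3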